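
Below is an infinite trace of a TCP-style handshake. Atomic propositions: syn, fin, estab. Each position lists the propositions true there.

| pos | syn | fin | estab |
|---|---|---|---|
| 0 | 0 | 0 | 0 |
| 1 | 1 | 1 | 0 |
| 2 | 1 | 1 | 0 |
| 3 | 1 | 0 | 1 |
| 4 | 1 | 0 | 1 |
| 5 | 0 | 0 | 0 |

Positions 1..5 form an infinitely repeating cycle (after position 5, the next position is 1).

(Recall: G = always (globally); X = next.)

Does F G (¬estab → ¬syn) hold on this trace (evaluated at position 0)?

Violated

G (¬estab → ¬syn) is false at every position 0..5, so it never becomes true and F G (¬estab → ¬syn) fails.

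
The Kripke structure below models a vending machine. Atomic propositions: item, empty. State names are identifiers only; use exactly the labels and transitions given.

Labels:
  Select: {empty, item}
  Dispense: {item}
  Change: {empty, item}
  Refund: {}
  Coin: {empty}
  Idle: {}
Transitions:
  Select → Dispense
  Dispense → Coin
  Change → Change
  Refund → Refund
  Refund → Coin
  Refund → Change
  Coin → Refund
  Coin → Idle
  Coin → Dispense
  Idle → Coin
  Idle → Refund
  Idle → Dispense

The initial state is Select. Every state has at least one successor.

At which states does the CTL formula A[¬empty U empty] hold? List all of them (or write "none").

{Select, Dispense, Change, Coin}

States satisfying ¬empty: {Dispense, Refund, Idle}.
States satisfying empty: {Select, Change, Coin}.
States satisfying A[¬empty U empty]: {Select, Dispense, Change, Coin}.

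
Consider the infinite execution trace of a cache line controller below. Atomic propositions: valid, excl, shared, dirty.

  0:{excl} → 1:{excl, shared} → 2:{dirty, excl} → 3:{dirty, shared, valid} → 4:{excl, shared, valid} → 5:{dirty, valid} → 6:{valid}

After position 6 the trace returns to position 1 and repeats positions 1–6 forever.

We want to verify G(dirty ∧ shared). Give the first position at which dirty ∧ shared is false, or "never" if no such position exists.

At position 0 the labels are {excl}, so dirty ∧ shared is false there. This is the first violation.

0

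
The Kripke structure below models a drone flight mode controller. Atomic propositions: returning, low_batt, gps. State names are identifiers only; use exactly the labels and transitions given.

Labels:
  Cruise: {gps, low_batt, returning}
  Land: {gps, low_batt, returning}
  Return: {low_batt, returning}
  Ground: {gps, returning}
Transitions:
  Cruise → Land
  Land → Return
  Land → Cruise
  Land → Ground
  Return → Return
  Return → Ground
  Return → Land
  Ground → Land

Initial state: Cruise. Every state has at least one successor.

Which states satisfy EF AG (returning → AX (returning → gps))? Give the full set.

States satisfying AG (returning → AX (returning → gps)): ∅.
States satisfying EF AG (returning → AX (returning → gps)): ∅.

none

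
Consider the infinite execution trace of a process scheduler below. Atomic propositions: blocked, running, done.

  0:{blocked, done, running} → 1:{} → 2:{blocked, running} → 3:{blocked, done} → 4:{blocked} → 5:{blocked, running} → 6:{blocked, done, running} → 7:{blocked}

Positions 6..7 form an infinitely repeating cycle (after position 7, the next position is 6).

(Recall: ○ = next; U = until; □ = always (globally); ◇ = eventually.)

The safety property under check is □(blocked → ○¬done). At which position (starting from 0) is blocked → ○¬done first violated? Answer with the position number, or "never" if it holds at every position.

2

Check blocked → ○¬done at each position in order: 0 ✓, 1 ✓.
At position 2 the labels are {blocked, running} and the next position 3 has {blocked, done}, so blocked → ○¬done is false there. This is the first violation.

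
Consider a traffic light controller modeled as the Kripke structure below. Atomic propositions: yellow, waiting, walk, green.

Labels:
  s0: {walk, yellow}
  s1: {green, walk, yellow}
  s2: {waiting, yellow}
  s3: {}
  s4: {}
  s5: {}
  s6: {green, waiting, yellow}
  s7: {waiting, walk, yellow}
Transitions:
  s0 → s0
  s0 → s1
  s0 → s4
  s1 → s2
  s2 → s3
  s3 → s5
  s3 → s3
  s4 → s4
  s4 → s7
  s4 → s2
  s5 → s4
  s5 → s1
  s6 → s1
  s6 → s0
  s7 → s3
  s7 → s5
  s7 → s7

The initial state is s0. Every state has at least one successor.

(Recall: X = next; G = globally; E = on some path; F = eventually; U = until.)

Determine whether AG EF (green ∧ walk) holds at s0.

Satisfied

States satisfying EF (green ∧ walk): {s0, s1, s2, s3, s4, s5, s6, s7}.
States satisfying AG EF (green ∧ walk): {s0, s1, s2, s3, s4, s5, s6, s7}.
Every state reachable from s0 satisfies EF (green ∧ walk).
s0 ∈ Sat(AG EF (green ∧ walk)).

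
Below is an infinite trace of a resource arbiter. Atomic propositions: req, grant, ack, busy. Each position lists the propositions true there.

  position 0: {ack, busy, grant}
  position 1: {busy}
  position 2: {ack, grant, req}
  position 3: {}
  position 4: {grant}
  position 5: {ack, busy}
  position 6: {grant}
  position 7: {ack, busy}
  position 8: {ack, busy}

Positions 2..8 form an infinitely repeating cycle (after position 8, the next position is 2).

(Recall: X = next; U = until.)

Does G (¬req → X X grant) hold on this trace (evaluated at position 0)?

¬req → X X grant must hold at every position from 0 onward. It fails at position 1, so G (¬req → X X grant) is false.
Positions where ¬req holds: 0, 1, 3, 4, 5, 6, 7, 8.
Check X X grant at each: 0→ok, 1→fails, 3→fails, 4→ok, 5→fails, 6→fails, 7→ok, 8→fails.

Does not hold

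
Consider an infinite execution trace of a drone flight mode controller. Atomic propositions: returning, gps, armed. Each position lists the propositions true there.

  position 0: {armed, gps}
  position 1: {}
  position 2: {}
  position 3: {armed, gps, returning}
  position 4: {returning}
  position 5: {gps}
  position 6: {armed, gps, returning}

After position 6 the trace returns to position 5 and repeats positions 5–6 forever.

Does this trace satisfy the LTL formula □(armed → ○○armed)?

No

armed → ○○armed must hold at every position from 0 onward. It fails at position 0, so □(armed → ○○armed) is false.
Positions where armed holds: 0, 3, 6.
Check ○○armed at each: 0→fails, 3→fails, 6→ok.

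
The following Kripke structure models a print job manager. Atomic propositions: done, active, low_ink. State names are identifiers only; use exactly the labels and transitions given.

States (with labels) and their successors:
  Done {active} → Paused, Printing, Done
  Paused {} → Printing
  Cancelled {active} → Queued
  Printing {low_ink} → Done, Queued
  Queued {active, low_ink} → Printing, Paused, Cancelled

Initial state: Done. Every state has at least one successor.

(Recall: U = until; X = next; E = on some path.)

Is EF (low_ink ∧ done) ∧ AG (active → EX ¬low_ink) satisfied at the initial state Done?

No

States satisfying low_ink ∧ done: ∅.
States satisfying EF (low_ink ∧ done): ∅.
States satisfying active → EX ¬low_ink: {Done, Paused, Printing, Queued}.
States satisfying AG (active → EX ¬low_ink): ∅.
States satisfying EF (low_ink ∧ done) ∧ AG (active → EX ¬low_ink): ∅.
Done ∉ Sat(EF (low_ink ∧ done) ∧ AG (active → EX ¬low_ink)).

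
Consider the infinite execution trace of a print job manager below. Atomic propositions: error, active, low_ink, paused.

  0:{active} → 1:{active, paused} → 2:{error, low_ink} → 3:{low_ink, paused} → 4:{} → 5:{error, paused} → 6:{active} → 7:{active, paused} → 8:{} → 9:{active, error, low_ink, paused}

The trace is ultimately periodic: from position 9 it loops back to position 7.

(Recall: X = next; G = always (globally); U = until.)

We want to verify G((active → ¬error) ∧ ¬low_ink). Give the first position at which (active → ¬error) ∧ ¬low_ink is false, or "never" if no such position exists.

2

Check (active → ¬error) ∧ ¬low_ink at each position in order: 0 ✓, 1 ✓.
At position 2 the labels are {error, low_ink}, so (active → ¬error) ∧ ¬low_ink is false there. This is the first violation.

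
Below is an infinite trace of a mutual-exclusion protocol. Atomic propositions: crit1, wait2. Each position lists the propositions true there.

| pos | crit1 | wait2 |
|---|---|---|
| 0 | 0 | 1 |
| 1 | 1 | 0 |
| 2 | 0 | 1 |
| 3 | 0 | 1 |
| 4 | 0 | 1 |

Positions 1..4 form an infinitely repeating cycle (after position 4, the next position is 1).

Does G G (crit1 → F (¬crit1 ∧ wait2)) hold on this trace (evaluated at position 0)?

G (crit1 → F (¬crit1 ∧ wait2)) holds at every position 0..4, and those are all positions ever visited, so G G (crit1 → F (¬crit1 ∧ wait2)) holds.

Satisfied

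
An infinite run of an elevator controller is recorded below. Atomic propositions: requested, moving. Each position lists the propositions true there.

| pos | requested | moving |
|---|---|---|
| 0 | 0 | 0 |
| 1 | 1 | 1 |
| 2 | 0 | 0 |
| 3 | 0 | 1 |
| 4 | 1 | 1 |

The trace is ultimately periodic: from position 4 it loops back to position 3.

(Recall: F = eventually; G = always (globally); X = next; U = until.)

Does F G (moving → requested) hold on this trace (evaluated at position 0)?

Does not hold

G (moving → requested) is false at every position 0..4, so it never becomes true and F G (moving → requested) fails.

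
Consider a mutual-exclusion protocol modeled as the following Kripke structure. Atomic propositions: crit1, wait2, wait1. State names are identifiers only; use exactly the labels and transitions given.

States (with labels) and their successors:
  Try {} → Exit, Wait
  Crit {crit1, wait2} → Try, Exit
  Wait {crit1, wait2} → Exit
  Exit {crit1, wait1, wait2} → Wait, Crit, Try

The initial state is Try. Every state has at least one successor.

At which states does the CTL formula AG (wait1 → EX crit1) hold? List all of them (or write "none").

{Try, Crit, Wait, Exit}

States satisfying wait1 → EX crit1: {Try, Crit, Wait, Exit}.
States satisfying AG (wait1 → EX crit1): {Try, Crit, Wait, Exit}.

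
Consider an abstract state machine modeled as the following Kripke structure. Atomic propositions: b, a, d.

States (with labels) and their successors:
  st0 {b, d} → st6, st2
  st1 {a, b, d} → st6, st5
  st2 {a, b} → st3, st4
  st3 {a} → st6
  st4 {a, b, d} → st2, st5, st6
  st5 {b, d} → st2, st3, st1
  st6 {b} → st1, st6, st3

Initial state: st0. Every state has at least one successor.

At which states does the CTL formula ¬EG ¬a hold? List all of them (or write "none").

{st1, st2, st3, st4, st5}

States satisfying ¬a: {st0, st5, st6}.
States satisfying EG ¬a: {st0, st6}.
States satisfying ¬EG ¬a: {st1, st2, st3, st4, st5}.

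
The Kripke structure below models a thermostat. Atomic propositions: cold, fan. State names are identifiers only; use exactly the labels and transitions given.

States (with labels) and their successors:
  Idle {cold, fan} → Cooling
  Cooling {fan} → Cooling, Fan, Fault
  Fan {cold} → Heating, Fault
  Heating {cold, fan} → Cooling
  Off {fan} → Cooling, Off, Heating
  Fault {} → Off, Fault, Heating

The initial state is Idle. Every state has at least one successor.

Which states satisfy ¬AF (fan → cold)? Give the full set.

States satisfying fan → cold: {Idle, Fan, Heating, Fault}.
States satisfying AF (fan → cold): {Idle, Fan, Heating, Fault}.
States satisfying ¬AF (fan → cold): {Cooling, Off}.

{Cooling, Off}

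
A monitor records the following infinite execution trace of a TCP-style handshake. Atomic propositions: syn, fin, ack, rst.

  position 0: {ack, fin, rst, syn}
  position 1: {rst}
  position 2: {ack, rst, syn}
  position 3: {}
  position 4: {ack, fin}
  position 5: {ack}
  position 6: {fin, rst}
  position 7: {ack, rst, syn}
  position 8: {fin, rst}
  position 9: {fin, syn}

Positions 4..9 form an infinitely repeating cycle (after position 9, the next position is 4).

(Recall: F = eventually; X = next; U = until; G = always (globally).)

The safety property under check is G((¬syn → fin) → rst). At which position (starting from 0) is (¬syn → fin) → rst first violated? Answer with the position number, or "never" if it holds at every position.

Check (¬syn → fin) → rst at each position in order: 0 ✓, 1 ✓, 2 ✓, 3 ✓.
At position 4 the labels are {ack, fin}, so (¬syn → fin) → rst is false there. This is the first violation.

4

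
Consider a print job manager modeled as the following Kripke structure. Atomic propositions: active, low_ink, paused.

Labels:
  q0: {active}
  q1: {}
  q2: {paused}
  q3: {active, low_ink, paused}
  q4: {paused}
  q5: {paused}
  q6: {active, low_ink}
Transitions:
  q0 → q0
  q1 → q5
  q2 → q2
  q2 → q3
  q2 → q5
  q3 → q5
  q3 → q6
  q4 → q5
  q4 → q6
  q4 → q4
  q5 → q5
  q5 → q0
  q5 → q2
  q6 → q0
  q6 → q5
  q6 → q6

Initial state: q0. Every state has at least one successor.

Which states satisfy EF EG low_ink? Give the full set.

{q1, q2, q3, q4, q5, q6}

States satisfying EG low_ink: {q3, q6}.
States satisfying EF EG low_ink: {q1, q2, q3, q4, q5, q6}.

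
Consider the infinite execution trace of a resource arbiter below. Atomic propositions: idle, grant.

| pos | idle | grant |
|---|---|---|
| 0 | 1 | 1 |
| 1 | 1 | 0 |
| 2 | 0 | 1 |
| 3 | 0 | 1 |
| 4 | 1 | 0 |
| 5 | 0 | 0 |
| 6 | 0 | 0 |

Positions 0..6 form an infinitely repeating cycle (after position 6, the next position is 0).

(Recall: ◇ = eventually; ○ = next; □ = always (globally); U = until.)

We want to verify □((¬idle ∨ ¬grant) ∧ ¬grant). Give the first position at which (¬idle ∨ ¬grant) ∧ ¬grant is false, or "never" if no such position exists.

0

At position 0 the labels are {grant, idle}, so (¬idle ∨ ¬grant) ∧ ¬grant is false there. This is the first violation.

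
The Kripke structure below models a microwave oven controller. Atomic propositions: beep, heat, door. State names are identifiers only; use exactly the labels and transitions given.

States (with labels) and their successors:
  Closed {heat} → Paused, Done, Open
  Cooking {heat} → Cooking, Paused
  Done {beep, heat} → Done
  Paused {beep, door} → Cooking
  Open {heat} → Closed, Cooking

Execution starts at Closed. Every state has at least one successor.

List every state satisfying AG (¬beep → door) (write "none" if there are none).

States satisfying ¬beep → door: {Done, Paused}.
States satisfying AG (¬beep → door): {Done}.

{Done}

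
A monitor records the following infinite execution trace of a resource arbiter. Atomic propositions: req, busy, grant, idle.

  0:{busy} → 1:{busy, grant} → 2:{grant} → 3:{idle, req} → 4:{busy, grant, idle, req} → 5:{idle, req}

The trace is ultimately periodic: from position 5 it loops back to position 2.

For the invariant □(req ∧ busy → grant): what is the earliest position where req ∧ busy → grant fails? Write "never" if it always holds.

req ∧ busy → grant holds at every position 0..5, and those are all the positions the trace ever visits, so the invariant □(req ∧ busy → grant) is never violated.

never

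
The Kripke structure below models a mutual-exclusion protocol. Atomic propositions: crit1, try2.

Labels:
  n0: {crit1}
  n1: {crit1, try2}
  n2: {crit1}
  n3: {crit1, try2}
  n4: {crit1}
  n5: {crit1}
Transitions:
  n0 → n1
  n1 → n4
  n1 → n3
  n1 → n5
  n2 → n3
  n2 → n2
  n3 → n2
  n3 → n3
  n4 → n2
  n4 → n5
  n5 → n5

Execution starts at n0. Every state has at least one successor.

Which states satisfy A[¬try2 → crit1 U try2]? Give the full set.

States satisfying ¬try2 → crit1: {n0, n1, n2, n3, n4, n5}.
States satisfying try2: {n1, n3}.
States satisfying A[¬try2 → crit1 U try2]: {n0, n1, n3}.

{n0, n1, n3}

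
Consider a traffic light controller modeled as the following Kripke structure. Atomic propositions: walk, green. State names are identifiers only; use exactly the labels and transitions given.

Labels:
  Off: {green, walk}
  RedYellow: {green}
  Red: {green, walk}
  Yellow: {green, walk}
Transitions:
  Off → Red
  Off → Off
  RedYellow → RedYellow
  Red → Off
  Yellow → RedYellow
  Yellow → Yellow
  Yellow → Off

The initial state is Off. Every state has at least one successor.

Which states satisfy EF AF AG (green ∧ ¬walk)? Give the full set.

{RedYellow, Yellow}

States satisfying AF AG (green ∧ ¬walk): {RedYellow}.
States satisfying EF AF AG (green ∧ ¬walk): {RedYellow, Yellow}.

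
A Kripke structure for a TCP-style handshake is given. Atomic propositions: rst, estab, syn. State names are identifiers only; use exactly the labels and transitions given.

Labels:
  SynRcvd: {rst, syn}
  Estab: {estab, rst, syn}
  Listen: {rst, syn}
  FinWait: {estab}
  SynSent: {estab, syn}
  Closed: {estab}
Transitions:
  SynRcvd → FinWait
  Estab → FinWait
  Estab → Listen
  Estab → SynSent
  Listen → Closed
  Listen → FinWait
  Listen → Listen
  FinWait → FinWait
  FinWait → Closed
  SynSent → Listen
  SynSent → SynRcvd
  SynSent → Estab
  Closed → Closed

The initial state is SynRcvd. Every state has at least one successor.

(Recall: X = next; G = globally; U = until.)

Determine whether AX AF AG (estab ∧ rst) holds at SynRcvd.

Does not hold

States satisfying AF AG (estab ∧ rst): ∅.
States satisfying AX AF AG (estab ∧ rst): ∅.
SynRcvd ∉ Sat(AX AF AG (estab ∧ rst)).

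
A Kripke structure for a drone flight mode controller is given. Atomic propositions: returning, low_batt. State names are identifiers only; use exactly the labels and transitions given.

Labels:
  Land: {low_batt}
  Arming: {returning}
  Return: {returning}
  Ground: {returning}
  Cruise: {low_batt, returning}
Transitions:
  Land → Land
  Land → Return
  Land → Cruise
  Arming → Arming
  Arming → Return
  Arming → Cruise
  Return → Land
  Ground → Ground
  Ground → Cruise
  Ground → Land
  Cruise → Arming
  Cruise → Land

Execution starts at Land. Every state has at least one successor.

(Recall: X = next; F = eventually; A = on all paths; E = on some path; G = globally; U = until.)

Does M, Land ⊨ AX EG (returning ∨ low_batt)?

States satisfying EG (returning ∨ low_batt): {Land, Arming, Return, Ground, Cruise}.
States satisfying AX EG (returning ∨ low_batt): {Land, Arming, Return, Ground, Cruise}.
Land ∈ Sat(AX EG (returning ∨ low_batt)).

Satisfied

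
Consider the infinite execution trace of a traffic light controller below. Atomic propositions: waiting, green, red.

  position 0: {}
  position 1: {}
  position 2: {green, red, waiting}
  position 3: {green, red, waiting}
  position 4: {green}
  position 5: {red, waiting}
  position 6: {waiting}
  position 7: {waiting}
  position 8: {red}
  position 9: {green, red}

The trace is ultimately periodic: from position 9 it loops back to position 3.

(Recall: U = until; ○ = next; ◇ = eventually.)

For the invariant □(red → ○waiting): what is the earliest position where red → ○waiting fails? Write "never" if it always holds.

Check red → ○waiting at each position in order: 0 ✓, 1 ✓, 2 ✓.
At position 3 the labels are {green, red, waiting} and the next position 4 has {green}, so red → ○waiting is false there. This is the first violation.

3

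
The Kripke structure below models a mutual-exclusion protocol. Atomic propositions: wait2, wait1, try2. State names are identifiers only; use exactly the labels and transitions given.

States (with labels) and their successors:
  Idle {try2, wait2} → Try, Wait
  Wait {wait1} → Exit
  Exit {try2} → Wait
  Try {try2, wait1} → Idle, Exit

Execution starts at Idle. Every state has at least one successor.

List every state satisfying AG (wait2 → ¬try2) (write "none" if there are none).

{Wait, Exit}

States satisfying wait2 → ¬try2: {Wait, Exit, Try}.
States satisfying AG (wait2 → ¬try2): {Wait, Exit}.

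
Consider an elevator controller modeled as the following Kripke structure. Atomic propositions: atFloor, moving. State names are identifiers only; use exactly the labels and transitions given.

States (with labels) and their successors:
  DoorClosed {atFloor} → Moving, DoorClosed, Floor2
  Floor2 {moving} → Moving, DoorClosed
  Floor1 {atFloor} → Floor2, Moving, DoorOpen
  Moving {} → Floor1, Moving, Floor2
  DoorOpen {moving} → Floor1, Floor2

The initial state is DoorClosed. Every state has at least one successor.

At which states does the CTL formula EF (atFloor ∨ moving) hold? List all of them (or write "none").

{DoorClosed, Floor2, Floor1, Moving, DoorOpen}

States satisfying atFloor ∨ moving: {DoorClosed, Floor2, Floor1, DoorOpen}.
States satisfying EF (atFloor ∨ moving): {DoorClosed, Floor2, Floor1, Moving, DoorOpen}.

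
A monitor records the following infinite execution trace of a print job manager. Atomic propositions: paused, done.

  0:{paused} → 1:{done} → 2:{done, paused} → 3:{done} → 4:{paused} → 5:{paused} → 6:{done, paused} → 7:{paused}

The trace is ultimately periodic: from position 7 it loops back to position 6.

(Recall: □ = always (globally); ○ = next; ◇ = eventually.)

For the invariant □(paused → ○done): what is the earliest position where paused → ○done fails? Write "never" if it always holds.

Check paused → ○done at each position in order: 0 ✓, 1 ✓, 2 ✓, 3 ✓.
At position 4 the labels are {paused} and the next position 5 has {paused}, so paused → ○done is false there. This is the first violation.

4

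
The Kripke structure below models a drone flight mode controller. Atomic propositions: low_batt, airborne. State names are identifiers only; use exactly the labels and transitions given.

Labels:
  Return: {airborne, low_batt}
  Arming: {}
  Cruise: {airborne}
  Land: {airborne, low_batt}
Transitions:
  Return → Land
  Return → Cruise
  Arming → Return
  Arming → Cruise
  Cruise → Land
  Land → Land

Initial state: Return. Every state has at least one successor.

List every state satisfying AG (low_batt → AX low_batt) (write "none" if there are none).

States satisfying low_batt → AX low_batt: {Arming, Cruise, Land}.
States satisfying AG (low_batt → AX low_batt): {Cruise, Land}.

{Cruise, Land}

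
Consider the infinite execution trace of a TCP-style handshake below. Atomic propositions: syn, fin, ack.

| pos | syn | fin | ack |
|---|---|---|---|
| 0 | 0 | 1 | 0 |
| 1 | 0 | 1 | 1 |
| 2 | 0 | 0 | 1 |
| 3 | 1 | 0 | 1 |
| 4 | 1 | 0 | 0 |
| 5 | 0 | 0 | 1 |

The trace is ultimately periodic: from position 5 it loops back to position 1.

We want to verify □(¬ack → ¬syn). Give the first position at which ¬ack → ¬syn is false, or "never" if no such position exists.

4

Check ¬ack → ¬syn at each position in order: 0 ✓, 1 ✓, 2 ✓, 3 ✓.
At position 4 the labels are {syn}, so ¬ack → ¬syn is false there. This is the first violation.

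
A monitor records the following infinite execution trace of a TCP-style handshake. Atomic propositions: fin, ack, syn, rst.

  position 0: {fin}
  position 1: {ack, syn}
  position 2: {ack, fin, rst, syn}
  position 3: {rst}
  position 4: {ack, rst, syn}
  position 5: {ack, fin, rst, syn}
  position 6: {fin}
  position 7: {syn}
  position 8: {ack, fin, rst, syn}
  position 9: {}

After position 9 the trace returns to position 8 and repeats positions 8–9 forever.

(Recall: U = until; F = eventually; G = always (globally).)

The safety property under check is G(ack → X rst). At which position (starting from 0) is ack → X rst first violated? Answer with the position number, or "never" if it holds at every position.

Check ack → X rst at each position in order: 0 ✓, 1 ✓, 2 ✓, 3 ✓, 4 ✓.
At position 5 the labels are {ack, fin, rst, syn} and the next position 6 has {fin}, so ack → X rst is false there. This is the first violation.

5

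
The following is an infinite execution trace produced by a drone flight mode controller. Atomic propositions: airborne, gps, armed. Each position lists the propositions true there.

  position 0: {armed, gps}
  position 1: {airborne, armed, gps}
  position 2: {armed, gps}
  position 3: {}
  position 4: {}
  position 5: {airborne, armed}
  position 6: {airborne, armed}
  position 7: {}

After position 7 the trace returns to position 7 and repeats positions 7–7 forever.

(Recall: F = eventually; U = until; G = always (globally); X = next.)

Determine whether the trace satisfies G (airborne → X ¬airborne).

Does not hold

airborne → X ¬airborne must hold at every position from 0 onward. It fails at position 5, so G (airborne → X ¬airborne) is false.
Positions where airborne holds: 1, 5, 6.
Check X ¬airborne at each: 1→ok, 5→fails, 6→ok.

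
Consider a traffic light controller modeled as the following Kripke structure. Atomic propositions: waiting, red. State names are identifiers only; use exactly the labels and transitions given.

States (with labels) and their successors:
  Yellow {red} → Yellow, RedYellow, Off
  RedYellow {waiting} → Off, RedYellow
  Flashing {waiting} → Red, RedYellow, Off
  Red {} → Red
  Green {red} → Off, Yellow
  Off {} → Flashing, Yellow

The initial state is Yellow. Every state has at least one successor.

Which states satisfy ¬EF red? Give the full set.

{Red}

States satisfying red: {Yellow, Green}.
States satisfying EF red: {Yellow, RedYellow, Flashing, Green, Off}.
States satisfying ¬EF red: {Red}.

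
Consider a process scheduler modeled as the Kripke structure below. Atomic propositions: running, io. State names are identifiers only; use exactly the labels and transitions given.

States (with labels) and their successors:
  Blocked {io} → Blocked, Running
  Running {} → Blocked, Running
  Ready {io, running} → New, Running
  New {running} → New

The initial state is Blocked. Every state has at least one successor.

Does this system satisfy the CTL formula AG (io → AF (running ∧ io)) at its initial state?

No

States satisfying io → AF (running ∧ io): {Running, Ready, New}.
States satisfying AG (io → AF (running ∧ io)): {New}.
Blocked is reachable from Blocked and violates io → AF (running ∧ io), so AG fails at Blocked.
Blocked ∉ Sat(AG (io → AF (running ∧ io))).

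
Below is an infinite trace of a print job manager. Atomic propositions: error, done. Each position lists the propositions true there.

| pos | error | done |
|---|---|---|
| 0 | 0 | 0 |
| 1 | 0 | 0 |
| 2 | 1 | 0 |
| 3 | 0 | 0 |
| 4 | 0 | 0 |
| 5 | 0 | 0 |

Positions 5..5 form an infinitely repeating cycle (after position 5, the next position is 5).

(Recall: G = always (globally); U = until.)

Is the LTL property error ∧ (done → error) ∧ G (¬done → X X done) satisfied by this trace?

Does not hold

¬done → X X done must hold at every position from 0 onward. It fails at position 0, so G (¬done → X X done) is false.
Positions where ¬done holds: 0, 1, 2, 3, 4, 5.
Check X X done at each: 0→fails, 1→fails, 2→fails, 3→fails, 4→fails, 5→fails.
At position 0: error ∧ (done → error) is false; G (¬done → X X done) is false; so error ∧ (done → error) ∧ G (¬done → X X done) is false.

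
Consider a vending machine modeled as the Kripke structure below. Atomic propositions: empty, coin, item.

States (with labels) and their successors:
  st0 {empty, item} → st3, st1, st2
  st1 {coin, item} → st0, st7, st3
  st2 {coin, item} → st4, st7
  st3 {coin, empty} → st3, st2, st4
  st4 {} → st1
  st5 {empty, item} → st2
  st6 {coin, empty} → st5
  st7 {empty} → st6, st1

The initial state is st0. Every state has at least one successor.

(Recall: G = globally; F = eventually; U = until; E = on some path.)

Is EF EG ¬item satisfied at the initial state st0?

States satisfying EG ¬item: {st3}.
States satisfying EF EG ¬item: {st0, st1, st2, st3, st4, st5, st6, st7}.
Some path from st0 reaches a state where EG ¬item holds.
st0 ∈ Sat(EF EG ¬item).

Holds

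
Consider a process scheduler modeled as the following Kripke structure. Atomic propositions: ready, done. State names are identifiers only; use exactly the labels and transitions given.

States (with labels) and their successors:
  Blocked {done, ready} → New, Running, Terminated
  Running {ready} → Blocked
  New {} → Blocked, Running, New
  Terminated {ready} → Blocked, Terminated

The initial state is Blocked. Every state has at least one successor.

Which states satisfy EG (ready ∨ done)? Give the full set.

States satisfying ready ∨ done: {Blocked, Running, Terminated}.
States satisfying EG (ready ∨ done): {Blocked, Running, Terminated}.

{Blocked, Running, Terminated}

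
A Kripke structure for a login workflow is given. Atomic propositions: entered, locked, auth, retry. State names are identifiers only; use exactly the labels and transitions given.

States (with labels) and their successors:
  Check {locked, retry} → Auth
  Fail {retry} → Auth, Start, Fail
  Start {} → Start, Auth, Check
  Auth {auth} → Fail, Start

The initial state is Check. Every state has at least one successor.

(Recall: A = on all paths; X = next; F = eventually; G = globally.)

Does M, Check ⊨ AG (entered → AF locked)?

Satisfied

States satisfying entered → AF locked: {Check, Fail, Start, Auth}.
States satisfying AG (entered → AF locked): {Check, Fail, Start, Auth}.
Every state reachable from Check satisfies entered → AF locked.
Check ∈ Sat(AG (entered → AF locked)).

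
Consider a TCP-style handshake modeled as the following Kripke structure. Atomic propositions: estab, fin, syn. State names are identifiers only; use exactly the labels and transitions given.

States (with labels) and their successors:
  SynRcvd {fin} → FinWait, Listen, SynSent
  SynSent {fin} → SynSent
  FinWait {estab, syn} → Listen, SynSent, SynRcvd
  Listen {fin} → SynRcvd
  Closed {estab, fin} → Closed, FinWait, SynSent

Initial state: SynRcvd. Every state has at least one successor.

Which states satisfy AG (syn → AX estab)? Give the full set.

States satisfying syn → AX estab: {SynRcvd, SynSent, Listen, Closed}.
States satisfying AG (syn → AX estab): {SynSent}.

{SynSent}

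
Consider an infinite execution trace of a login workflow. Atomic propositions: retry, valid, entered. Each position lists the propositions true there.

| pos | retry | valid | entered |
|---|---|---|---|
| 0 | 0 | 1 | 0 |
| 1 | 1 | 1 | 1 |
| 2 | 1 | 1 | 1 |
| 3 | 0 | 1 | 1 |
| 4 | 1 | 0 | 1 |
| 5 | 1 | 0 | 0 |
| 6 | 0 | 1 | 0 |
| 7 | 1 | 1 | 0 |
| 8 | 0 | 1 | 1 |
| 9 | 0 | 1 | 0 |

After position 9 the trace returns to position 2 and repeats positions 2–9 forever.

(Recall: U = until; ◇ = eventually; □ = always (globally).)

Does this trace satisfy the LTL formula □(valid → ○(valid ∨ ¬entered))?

Does not hold

valid → ○(valid ∨ ¬entered) must hold at every position from 0 onward. It fails at position 3, so □(valid → ○(valid ∨ ¬entered)) is false.
Positions where valid holds: 0, 1, 2, 3, 6, 7, 8, 9.
Check ○(valid ∨ ¬entered) at each: 0→ok, 1→ok, 2→ok, 3→fails, 6→ok, 7→ok, 8→ok, 9→ok.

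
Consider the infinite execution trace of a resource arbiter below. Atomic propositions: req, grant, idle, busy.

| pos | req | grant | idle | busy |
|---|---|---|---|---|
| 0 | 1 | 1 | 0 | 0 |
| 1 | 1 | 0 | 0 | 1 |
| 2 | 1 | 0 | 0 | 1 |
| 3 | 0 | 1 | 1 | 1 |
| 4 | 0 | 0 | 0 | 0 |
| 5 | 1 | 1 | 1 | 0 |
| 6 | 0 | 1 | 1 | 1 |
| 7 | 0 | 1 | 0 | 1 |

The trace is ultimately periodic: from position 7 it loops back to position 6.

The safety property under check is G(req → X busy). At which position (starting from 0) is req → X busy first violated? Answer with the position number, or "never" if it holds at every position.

never

req → X busy holds at every position 0..7, and those are all the positions the trace ever visits, so the invariant G(req → X busy) is never violated.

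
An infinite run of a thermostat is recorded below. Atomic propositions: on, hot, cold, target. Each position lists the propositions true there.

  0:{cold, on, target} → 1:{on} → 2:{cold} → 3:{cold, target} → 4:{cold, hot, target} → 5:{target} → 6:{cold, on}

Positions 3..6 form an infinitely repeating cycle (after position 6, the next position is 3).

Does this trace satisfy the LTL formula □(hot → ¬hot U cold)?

hot → ¬hot U cold holds at every position 0..6, and those are all positions ever visited, so □(hot → ¬hot U cold) holds.
Positions where hot holds: 4.
Check ¬hot U cold at each: 4→ok.

Yes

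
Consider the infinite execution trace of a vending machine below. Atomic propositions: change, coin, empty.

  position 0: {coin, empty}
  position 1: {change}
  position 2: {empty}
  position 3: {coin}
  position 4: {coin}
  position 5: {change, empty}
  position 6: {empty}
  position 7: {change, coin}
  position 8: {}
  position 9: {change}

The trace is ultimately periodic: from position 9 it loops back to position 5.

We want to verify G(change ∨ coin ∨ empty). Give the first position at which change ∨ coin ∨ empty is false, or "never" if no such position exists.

8

Check change ∨ coin ∨ empty at each position in order: 0 ✓, 1 ✓, 2 ✓, 3 ✓, 4 ✓, 5 ✓, 6 ✓, 7 ✓.
At position 8 the labels are {}, so change ∨ coin ∨ empty is false there. This is the first violation.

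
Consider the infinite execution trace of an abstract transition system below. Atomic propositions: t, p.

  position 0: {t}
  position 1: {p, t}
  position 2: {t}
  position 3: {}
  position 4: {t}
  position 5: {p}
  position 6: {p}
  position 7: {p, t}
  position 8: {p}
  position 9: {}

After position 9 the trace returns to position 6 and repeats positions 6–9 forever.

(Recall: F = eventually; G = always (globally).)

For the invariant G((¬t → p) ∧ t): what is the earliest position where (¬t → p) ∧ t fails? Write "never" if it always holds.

Check (¬t → p) ∧ t at each position in order: 0 ✓, 1 ✓, 2 ✓.
At position 3 the labels are {}, so (¬t → p) ∧ t is false there. This is the first violation.

3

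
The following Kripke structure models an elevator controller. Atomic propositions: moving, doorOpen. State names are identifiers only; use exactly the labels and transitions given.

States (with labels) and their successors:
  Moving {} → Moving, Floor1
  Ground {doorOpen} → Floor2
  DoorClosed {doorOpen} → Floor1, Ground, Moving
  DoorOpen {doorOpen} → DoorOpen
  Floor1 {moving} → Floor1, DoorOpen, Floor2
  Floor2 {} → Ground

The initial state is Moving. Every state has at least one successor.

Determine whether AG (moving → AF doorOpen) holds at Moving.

States satisfying moving → AF doorOpen: {Moving, Ground, DoorClosed, DoorOpen, Floor2}.
States satisfying AG (moving → AF doorOpen): {Ground, DoorOpen, Floor2}.
Floor1 is reachable from Moving and violates moving → AF doorOpen, so AG fails at Moving.
Moving ∉ Sat(AG (moving → AF doorOpen)).

No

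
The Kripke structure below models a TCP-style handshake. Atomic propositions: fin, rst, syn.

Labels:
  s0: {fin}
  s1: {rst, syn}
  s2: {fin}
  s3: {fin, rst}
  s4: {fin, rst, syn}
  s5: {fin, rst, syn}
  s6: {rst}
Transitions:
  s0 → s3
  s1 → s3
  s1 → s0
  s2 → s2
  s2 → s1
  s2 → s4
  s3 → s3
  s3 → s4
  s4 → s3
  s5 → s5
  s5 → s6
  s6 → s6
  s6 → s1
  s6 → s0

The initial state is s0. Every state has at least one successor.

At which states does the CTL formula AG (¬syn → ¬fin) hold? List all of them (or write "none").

none

States satisfying ¬syn → ¬fin: {s1, s4, s5, s6}.
States satisfying AG (¬syn → ¬fin): ∅.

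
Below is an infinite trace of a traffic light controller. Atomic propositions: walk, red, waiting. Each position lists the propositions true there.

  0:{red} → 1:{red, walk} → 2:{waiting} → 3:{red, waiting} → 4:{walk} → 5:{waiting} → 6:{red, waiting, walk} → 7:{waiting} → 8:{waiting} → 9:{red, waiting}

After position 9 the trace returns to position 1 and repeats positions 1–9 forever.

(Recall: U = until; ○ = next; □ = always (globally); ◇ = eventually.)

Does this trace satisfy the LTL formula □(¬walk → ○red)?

Does not hold

¬walk → ○red must hold at every position from 0 onward. It fails at position 3, so □(¬walk → ○red) is false.
Positions where ¬walk holds: 0, 2, 3, 5, 7, 8, 9.
Check ○red at each: 0→ok, 2→ok, 3→fails, 5→ok, 7→fails, 8→ok, 9→ok.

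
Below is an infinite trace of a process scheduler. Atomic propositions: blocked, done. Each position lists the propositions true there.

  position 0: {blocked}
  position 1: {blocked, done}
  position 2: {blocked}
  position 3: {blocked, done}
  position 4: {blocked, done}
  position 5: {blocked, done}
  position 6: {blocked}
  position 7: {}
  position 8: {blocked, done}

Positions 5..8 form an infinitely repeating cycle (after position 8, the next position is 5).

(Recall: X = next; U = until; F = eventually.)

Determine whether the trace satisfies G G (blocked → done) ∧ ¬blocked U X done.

Violated

G (blocked → done) must hold at every position from 0 onward. It fails at position 0, so G G (blocked → done) is false.
Walking from position 0: X done first holds at position 0, and ¬blocked holds at every earlier position along the way, so ¬blocked U X done holds.
At position 0: G G (blocked → done) is false; ¬blocked U X done is true; so G G (blocked → done) ∧ ¬blocked U X done is false.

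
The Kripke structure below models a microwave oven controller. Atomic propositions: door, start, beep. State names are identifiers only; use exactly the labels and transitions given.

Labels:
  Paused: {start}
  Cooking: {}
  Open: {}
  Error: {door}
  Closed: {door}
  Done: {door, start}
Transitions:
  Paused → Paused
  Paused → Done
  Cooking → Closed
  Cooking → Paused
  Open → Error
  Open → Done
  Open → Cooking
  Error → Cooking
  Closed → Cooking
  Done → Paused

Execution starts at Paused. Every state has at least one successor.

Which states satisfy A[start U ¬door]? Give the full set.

{Paused, Cooking, Open, Done}

States satisfying start: {Paused, Done}.
States satisfying ¬door: {Paused, Cooking, Open}.
States satisfying A[start U ¬door]: {Paused, Cooking, Open, Done}.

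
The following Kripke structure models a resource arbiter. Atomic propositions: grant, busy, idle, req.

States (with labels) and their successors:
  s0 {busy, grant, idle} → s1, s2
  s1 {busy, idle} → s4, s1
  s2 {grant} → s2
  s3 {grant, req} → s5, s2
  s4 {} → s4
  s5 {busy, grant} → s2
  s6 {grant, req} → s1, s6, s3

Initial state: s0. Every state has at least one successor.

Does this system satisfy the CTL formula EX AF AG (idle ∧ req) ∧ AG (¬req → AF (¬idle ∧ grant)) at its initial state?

No

States satisfying AF AG (idle ∧ req): ∅.
States satisfying EX AF AG (idle ∧ req): ∅.
States satisfying ¬req → AF (¬idle ∧ grant): {s2, s3, s5, s6}.
States satisfying AG (¬req → AF (¬idle ∧ grant)): {s2, s3, s5}.
States satisfying EX AF AG (idle ∧ req) ∧ AG (¬req → AF (¬idle ∧ grant)): ∅.
s0 ∉ Sat(EX AF AG (idle ∧ req) ∧ AG (¬req → AF (¬idle ∧ grant))).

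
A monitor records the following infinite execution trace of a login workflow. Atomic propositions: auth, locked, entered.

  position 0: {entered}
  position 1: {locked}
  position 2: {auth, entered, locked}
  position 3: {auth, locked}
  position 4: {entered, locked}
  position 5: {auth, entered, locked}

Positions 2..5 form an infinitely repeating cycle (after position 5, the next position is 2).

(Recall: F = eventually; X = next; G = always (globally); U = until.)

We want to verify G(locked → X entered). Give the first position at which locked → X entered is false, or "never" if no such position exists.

Check locked → X entered at each position in order: 0 ✓, 1 ✓.
At position 2 the labels are {auth, entered, locked} and the next position 3 has {auth, locked}, so locked → X entered is false there. This is the first violation.

2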